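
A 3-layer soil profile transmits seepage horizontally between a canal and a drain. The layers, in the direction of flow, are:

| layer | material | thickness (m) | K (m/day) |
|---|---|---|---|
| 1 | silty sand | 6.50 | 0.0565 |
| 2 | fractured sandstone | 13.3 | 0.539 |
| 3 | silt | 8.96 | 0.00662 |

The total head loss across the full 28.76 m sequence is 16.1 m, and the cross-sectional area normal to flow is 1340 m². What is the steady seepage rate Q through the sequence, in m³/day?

14.4

Flow is perpendicular to layering, so the layers act in series and the equivalent K is the thickness-weighted harmonic mean.
Total thickness L = 6.50 + 13.3 + 8.96 = 28.76 m.
Σ(b_i/K_i) = 6.50/0.0565 + 13.3/0.539 + 8.96/0.00662 = 1493 d.
K_eq = L / Σ(b_i/K_i) = 28.76 / 1493 = 0.01926 m/day.
Q = K_eq · A · (Δh/L) = 0.01926 × 1340 × (16.1/28.76) = 14.45 m³/day.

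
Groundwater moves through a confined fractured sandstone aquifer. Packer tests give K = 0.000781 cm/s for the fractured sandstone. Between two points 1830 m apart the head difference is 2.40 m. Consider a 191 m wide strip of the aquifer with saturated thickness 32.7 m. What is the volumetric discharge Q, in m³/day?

5.53

Convert K: 0.000781 cm/s × 864 = 0.6748 m/day.
Cross-sectional area A = 191 × 32.7 = 6246 m².
Hydraulic gradient i = Δh / L = 2.40 / 1830 = 0.001311.
Darcy's law: Q = K · A · i = 0.6748 × 6246 × 0.001311 = 5.527 m³/day.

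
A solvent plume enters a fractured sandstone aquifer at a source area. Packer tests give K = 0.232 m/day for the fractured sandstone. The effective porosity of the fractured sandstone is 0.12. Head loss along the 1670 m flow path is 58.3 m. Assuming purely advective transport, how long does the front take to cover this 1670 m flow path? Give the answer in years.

67.7

Hydraulic gradient i = Δh / L = 58.3 / 1670 = 0.03491.
Darcy flux q = K · i = 0.2320 × 0.03491 = 0.008099 m/day.
Seepage velocity v = q / n_e = 0.008099 / 0.12 = 0.06749 m/day.
Travel time t = L / v = 1670 / 0.06749 = 24743 days = 67.74 years.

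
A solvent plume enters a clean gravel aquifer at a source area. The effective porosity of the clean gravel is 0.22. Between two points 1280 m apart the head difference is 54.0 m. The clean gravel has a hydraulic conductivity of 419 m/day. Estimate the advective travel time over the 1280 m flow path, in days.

15.9

Hydraulic gradient i = Δh / L = 54.0 / 1280 = 0.04219.
Darcy flux q = K · i = 419.0 × 0.04219 = 17.68 m/day.
Seepage velocity v = q / n_e = 17.68 / 0.22 = 80.35 m/day.
Travel time t = L / v = 1280 / 80.35 = 15.93 days.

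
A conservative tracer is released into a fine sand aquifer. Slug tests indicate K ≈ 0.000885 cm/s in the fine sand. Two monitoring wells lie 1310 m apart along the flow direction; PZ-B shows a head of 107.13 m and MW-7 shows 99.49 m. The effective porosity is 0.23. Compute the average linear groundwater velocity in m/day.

0.0194

Convert K: 0.000885 cm/s × 864 = 0.7646 m/day.
Hydraulic gradient i = (107.13 − 99.49) / 1310 = 7.64 / 1310 = 0.005832.
Darcy flux q = K · i = 0.7646 × 0.005832 = 0.004459 m/day.
Seepage velocity v = q / n_e = 0.004459 / 0.23 = 0.01939 m/day.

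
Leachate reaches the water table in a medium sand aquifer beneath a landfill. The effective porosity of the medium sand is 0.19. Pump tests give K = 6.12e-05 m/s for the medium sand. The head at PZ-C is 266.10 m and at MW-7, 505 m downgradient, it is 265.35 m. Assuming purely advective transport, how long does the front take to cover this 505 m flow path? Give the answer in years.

33.5

Convert K: 6.12e-05 m/s × 86400 = 5.288 m/day.
Hydraulic gradient i = (266.10 − 265.35) / 505 = 0.75 / 505 = 0.001485.
Darcy flux q = K · i = 5.288 × 0.001485 = 0.007853 m/day.
Seepage velocity v = q / n_e = 0.007853 / 0.19 = 0.04133 m/day.
Travel time t = L / v = 505 / 0.04133 = 12218 days = 33.45 years.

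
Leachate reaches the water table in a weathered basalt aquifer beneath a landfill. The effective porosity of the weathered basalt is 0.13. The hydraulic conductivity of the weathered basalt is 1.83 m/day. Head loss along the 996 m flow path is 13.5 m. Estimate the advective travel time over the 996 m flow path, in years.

Hydraulic gradient i = Δh / L = 13.5 / 996 = 0.01355.
Darcy flux q = K · i = 1.830 × 0.01355 = 0.02480 m/day.
Seepage velocity v = q / n_e = 0.02480 / 0.13 = 0.1908 m/day.
Travel time t = L / v = 996 / 0.1908 = 5220 days = 14.29 years.

14.3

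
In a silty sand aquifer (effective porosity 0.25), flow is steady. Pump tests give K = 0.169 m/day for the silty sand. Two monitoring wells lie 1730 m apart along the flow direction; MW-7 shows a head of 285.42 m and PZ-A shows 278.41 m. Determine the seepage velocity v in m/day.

0.00274

Hydraulic gradient i = (285.42 − 278.41) / 1730 = 7.01 / 1730 = 0.004052.
Darcy flux q = K · i = 0.1690 × 0.004052 = 0.0006848 m/day.
Seepage velocity v = q / n_e = 0.0006848 / 0.25 = 0.002739 m/day.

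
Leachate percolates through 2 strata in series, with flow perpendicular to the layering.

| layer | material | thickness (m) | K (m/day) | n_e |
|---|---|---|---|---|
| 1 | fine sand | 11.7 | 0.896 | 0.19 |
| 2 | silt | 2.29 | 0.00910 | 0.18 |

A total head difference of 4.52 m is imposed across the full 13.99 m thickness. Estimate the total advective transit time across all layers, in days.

154

With flow normal to the layers, continuity requires the same specific discharge q through every layer.
Σ(b_i/K_i) = 11.7/0.896 + 2.29/0.00910 = 264.7 d.
q = Δh / Σ(b_i/K_i) = 4.52 / 264.7 = 0.01708 m/day.
In each layer the seepage velocity is v_i = q/n_i, so the layer transit time is t_i = b_i·n_i / q:
  layer 1 (fine sand): t_1 = 11.7 × 0.19 / 0.01708 = 130.2 d
  layer 2 (silt): t_2 = 2.29 × 0.18 / 0.01708 = 24.14 d
Total t = Σ t_i = 154.3 days.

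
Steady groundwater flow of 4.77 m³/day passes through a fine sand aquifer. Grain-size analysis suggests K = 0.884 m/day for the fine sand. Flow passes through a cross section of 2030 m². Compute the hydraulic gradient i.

0.00266

From Q = K·A·i, i = Q / (K·A) = 4.77 / (0.8840 × 2030) = 0.002658.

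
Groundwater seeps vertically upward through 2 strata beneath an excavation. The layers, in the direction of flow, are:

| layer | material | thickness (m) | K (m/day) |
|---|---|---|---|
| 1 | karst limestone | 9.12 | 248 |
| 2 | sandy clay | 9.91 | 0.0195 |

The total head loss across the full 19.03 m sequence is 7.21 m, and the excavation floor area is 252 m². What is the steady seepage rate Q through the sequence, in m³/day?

Flow is perpendicular to layering, so the layers act in series and the equivalent K is the thickness-weighted harmonic mean.
Total thickness L = 9.12 + 9.91 = 19.03 m.
Σ(b_i/K_i) = 9.12/248 + 9.91/0.0195 = 508.2 d.
K_eq = L / Σ(b_i/K_i) = 19.03 / 508.2 = 0.03744 m/day.
Q = K_eq · A · (Δh/L) = 0.03744 × 252 × (7.21/19.03) = 3.575 m³/day.

3.57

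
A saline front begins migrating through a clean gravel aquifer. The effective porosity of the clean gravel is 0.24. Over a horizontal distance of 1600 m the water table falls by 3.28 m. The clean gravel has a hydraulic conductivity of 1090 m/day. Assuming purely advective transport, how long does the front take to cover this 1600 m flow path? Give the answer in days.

172

Hydraulic gradient i = Δh / L = 3.28 / 1600 = 0.002050.
Darcy flux q = K · i = 1090 × 0.002050 = 2.234 m/day.
Seepage velocity v = q / n_e = 2.234 / 0.24 = 9.310 m/day.
Travel time t = L / v = 1600 / 9.310 = 171.9 days.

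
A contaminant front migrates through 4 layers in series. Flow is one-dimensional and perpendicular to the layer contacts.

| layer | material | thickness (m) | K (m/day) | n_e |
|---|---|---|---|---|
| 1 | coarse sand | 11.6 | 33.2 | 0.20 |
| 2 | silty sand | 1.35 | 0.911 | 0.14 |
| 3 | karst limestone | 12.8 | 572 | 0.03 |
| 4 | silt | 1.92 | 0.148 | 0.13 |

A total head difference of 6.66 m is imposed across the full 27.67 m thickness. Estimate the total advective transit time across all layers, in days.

With flow normal to the layers, continuity requires the same specific discharge q through every layer.
Σ(b_i/K_i) = 11.6/33.2 + 1.35/0.911 + 12.8/572 + 1.92/0.148 = 14.83 d.
q = Δh / Σ(b_i/K_i) = 6.66 / 14.83 = 0.4492 m/day.
In each layer the seepage velocity is v_i = q/n_i, so the layer transit time is t_i = b_i·n_i / q:
  layer 1 (coarse sand): t_1 = 11.6 × 0.20 / 0.4492 = 5.165 d
  layer 2 (silty sand): t_2 = 1.35 × 0.14 / 0.4492 = 0.4208 d
  layer 3 (karst limestone): t_3 = 12.8 × 0.03 / 0.4492 = 0.8549 d
  layer 4 (silt): t_4 = 1.92 × 0.13 / 0.4492 = 0.5557 d
Total t = Σ t_i = 6.996 days.

7.00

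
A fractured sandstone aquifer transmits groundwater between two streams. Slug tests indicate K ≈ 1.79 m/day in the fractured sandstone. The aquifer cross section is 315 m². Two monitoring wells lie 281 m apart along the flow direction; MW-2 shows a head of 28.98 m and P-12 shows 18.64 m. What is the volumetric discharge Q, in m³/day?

Hydraulic gradient i = (28.98 − 18.64) / 281 = 10.34 / 281 = 0.03680.
Darcy's law: Q = K · A · i = 1.790 × 315.0 × 0.03680 = 20.75 m³/day.

20.7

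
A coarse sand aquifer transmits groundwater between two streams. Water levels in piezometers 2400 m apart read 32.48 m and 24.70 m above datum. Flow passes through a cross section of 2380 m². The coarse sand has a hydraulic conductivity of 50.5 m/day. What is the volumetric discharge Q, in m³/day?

Hydraulic gradient i = (32.48 − 24.70) / 2400 = 7.78 / 2400 = 0.003242.
Darcy's law: Q = K · A · i = 50.50 × 2380 × 0.003242 = 389.6 m³/day.

390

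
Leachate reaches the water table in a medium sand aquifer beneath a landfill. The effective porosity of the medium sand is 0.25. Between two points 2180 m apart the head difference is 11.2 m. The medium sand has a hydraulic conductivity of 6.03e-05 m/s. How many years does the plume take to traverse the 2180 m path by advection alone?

55.7

Convert K: 6.03e-05 m/s × 86400 = 5.210 m/day.
Hydraulic gradient i = Δh / L = 11.2 / 2180 = 0.005138.
Darcy flux q = K · i = 5.210 × 0.005138 = 0.02677 m/day.
Seepage velocity v = q / n_e = 0.02677 / 0.25 = 0.1071 m/day.
Travel time t = L / v = 2180 / 0.1071 = 20361 days = 55.75 years.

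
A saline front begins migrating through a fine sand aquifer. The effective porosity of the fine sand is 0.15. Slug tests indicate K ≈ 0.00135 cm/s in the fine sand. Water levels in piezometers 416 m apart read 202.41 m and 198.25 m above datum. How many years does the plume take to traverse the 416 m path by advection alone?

14.6

Convert K: 0.00135 cm/s × 864 = 1.166 m/day.
Hydraulic gradient i = (202.41 − 198.25) / 416 = 4.16 / 416 = 0.01000.
Darcy flux q = K · i = 1.166 × 0.01000 = 0.01166 m/day.
Seepage velocity v = q / n_e = 0.01166 / 0.15 = 0.07776 m/day.
Travel time t = L / v = 416 / 0.07776 = 5350 days = 14.65 years.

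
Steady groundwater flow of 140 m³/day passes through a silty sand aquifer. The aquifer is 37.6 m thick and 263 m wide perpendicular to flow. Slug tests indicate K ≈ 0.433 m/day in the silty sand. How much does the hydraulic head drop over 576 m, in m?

18.8

Cross-sectional area A = 263 × 37.6 = 9889 m².
From Q = K·A·i, i = Q / (K·A) = 140 / (0.4330 × 9889) = 0.03270.
Head loss Δh = i · L = 0.03270 × 576 = 18.83 m.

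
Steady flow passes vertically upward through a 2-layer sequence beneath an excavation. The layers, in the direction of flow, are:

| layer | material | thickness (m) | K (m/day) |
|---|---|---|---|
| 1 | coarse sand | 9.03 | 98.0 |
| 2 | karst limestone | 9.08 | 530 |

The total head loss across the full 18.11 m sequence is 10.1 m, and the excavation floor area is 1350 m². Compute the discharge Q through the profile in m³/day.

Flow is perpendicular to layering, so the layers act in series and the equivalent K is the thickness-weighted harmonic mean.
Total thickness L = 9.03 + 9.08 = 18.11 m.
Σ(b_i/K_i) = 9.03/98.0 + 9.08/530 = 0.1093 d.
K_eq = L / Σ(b_i/K_i) = 18.11 / 0.1093 = 165.7 m/day.
Q = K_eq · A · (Δh/L) = 165.7 × 1350 × (10.1/18.11) = 1.248e+05 m³/day.

125000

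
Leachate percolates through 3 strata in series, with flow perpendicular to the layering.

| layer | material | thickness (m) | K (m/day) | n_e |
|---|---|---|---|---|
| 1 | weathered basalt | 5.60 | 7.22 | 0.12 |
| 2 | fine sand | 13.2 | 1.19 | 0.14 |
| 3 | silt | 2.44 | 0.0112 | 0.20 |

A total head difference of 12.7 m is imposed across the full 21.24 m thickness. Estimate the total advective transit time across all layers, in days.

With flow normal to the layers, continuity requires the same specific discharge q through every layer.
Σ(b_i/K_i) = 5.60/7.22 + 13.2/1.19 + 2.44/0.0112 = 229.7 d.
q = Δh / Σ(b_i/K_i) = 12.7 / 229.7 = 0.05528 m/day.
In each layer the seepage velocity is v_i = q/n_i, so the layer transit time is t_i = b_i·n_i / q:
  layer 1 (weathered basalt): t_1 = 5.60 × 0.12 / 0.05528 = 12.16 d
  layer 2 (fine sand): t_2 = 13.2 × 0.14 / 0.05528 = 33.43 d
  layer 3 (silt): t_3 = 2.44 × 0.20 / 0.05528 = 8.827 d
Total t = Σ t_i = 54.41 days.

54.4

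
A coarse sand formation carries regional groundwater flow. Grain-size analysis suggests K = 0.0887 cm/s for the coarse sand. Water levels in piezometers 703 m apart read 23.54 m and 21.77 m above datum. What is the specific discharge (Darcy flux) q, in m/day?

0.193

Convert K: 0.0887 cm/s × 864 = 76.64 m/day.
Hydraulic gradient i = (23.54 − 21.77) / 703 = 1.77 / 703 = 0.002518.
Specific discharge q = K · i = 76.64 × 0.002518 = 0.1930 m/day.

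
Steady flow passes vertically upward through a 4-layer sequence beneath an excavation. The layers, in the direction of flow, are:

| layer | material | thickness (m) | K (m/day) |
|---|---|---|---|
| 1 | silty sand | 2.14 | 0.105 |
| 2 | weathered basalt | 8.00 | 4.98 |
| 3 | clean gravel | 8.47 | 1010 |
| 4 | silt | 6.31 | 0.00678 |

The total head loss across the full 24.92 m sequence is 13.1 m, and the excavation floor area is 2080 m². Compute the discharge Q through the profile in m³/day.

Flow is perpendicular to layering, so the layers act in series and the equivalent K is the thickness-weighted harmonic mean.
Total thickness L = 2.14 + 8.00 + 8.47 + 6.31 = 24.92 m.
Σ(b_i/K_i) = 2.14/0.105 + 8.00/4.98 + 8.47/1010 + 6.31/0.00678 = 952.7 d.
K_eq = L / Σ(b_i/K_i) = 24.92 / 952.7 = 0.02616 m/day.
Q = K_eq · A · (Δh/L) = 0.02616 × 2080 × (13.1/24.92) = 28.60 m³/day.

28.6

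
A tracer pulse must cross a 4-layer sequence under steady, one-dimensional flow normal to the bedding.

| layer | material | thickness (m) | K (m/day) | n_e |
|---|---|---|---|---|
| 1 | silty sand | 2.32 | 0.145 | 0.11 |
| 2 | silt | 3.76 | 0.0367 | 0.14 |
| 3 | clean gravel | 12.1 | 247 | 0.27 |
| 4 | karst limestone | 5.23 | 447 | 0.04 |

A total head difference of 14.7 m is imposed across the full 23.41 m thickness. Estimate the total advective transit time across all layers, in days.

With flow normal to the layers, continuity requires the same specific discharge q through every layer.
Σ(b_i/K_i) = 2.32/0.145 + 3.76/0.0367 + 12.1/247 + 5.23/447 = 118.5 d.
q = Δh / Σ(b_i/K_i) = 14.7 / 118.5 = 0.1240 m/day.
In each layer the seepage velocity is v_i = q/n_i, so the layer transit time is t_i = b_i·n_i / q:
  layer 1 (silty sand): t_1 = 2.32 × 0.11 / 0.1240 = 2.057 d
  layer 2 (silt): t_2 = 3.76 × 0.14 / 0.1240 = 4.244 d
  layer 3 (clean gravel): t_3 = 12.1 × 0.27 / 0.1240 = 26.34 d
  layer 4 (karst limestone): t_4 = 5.23 × 0.04 / 0.1240 = 1.687 d
Total t = Σ t_i = 34.33 days.

34.3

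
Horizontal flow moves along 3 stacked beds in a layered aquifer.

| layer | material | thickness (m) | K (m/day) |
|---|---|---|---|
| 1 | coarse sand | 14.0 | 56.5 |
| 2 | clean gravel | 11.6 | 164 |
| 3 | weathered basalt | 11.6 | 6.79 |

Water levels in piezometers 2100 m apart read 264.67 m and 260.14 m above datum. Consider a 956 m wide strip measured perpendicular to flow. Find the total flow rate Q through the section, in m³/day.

Flow is parallel to layering, so each bed carries its own Darcy discharge and the transmissivities add.
Σ(K_i·b_i) = 56.5×14.0 + 164×11.6 + 6.79×11.6 = 2772 m²/day.
Hydraulic gradient i = (264.67 − 260.14) / 2100 = 4.53 / 2100 = 0.002157.
Q = Σ(K_i·b_i) · W · i = 2772 × 956 × 0.002157 = 5717 m³/day.

5720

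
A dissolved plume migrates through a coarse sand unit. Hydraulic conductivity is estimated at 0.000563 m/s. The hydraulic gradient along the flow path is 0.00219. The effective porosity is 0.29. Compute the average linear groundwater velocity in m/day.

Convert K: 0.000563 m/s × 86400 = 48.64 m/day.
Hydraulic gradient i = 0.00219.
Darcy flux q = K · i = 48.64 × 0.002190 = 0.1065 m/day.
Seepage velocity v = q / n_e = 0.1065 / 0.29 = 0.3673 m/day.

0.367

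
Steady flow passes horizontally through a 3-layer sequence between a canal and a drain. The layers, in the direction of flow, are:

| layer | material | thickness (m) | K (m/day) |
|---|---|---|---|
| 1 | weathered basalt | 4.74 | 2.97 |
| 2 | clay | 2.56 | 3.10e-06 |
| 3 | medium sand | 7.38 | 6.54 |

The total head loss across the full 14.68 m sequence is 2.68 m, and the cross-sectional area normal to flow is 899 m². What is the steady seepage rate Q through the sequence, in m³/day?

Flow is perpendicular to layering, so the layers act in series and the equivalent K is the thickness-weighted harmonic mean.
Total thickness L = 4.74 + 2.56 + 7.38 = 14.68 m.
Σ(b_i/K_i) = 4.74/2.97 + 2.56/3.10e-06 + 7.38/6.54 = 8.258e+05 d.
K_eq = L / Σ(b_i/K_i) = 14.68 / 8.258e+05 = 1.778e-05 m/day.
Q = K_eq · A · (Δh/L) = 1.778e-05 × 899 × (2.68/14.68) = 0.002918 m³/day.

0.00292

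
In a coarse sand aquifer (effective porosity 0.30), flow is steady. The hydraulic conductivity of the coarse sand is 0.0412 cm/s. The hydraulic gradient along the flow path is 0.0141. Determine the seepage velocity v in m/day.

Convert K: 0.0412 cm/s × 864 = 35.60 m/day.
Hydraulic gradient i = 0.0141.
Darcy flux q = K · i = 35.60 × 0.01410 = 0.5019 m/day.
Seepage velocity v = q / n_e = 0.5019 / 0.30 = 1.673 m/day.

1.67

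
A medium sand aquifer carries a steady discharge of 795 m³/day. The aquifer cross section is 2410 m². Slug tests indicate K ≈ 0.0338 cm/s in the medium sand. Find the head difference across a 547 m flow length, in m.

6.18

Convert K: 0.0338 cm/s × 864 = 29.20 m/day.
From Q = K·A·i, i = Q / (K·A) = 795 / (29.20 × 2410) = 0.01130.
Head loss Δh = i · L = 0.01130 × 547 = 6.179 m.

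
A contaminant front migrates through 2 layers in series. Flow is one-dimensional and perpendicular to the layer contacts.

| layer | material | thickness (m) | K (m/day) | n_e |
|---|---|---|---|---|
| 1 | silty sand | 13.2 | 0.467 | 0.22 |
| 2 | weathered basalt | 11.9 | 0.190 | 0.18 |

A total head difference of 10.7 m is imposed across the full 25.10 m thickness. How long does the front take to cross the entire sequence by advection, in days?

With flow normal to the layers, continuity requires the same specific discharge q through every layer.
Σ(b_i/K_i) = 13.2/0.467 + 11.9/0.190 = 90.90 d.
q = Δh / Σ(b_i/K_i) = 10.7 / 90.90 = 0.1177 m/day.
In each layer the seepage velocity is v_i = q/n_i, so the layer transit time is t_i = b_i·n_i / q:
  layer 1 (silty sand): t_1 = 13.2 × 0.22 / 0.1177 = 24.67 d
  layer 2 (weathered basalt): t_2 = 11.9 × 0.18 / 0.1177 = 18.20 d
Total t = Σ t_i = 42.87 days.

42.9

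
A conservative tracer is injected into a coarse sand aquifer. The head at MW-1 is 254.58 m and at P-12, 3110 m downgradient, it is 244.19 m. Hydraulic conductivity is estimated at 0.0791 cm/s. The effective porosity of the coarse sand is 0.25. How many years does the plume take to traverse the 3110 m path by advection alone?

9.32

Convert K: 0.0791 cm/s × 864 = 68.34 m/day.
Hydraulic gradient i = (254.58 − 244.19) / 3110 = 10.39 / 3110 = 0.003341.
Darcy flux q = K · i = 68.34 × 0.003341 = 0.2283 m/day.
Seepage velocity v = q / n_e = 0.2283 / 0.25 = 0.9133 m/day.
Travel time t = L / v = 3110 / 0.9133 = 3405 days = 9.323 years.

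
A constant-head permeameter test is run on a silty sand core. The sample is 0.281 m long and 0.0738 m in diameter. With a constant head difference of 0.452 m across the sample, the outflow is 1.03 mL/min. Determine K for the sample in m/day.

0.216

Cross-sectional area A = π·(d/2)² = π × (0.0738/2)² = 0.004278 m².
Convert discharge: 1.03 mL/min = 1.717e-08 m³/s.
Darcy's law rearranged: K = Q·L / (A·Δh) = 1.717e-08 × 0.281 / (0.004278 × 0.452) = 2.495e-06 m/s = 0.2156 m/day.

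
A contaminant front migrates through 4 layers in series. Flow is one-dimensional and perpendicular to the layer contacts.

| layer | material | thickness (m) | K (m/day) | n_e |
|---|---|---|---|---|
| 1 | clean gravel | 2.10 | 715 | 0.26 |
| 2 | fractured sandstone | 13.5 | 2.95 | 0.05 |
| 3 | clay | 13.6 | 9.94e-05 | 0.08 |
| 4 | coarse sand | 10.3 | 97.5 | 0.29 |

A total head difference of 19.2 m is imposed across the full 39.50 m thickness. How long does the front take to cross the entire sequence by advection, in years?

With flow normal to the layers, continuity requires the same specific discharge q through every layer.
Σ(b_i/K_i) = 2.10/715 + 13.5/2.95 + 13.6/9.94e-05 + 10.3/97.5 = 1.368e+05 d.
q = Δh / Σ(b_i/K_i) = 19.2 / 1.368e+05 = 0.0001403 m/day.
In each layer the seepage velocity is v_i = q/n_i, so the layer transit time is t_i = b_i·n_i / q:
  layer 1 (clean gravel): t_1 = 2.10 × 0.26 / 0.0001403 = 3891 d
  layer 2 (fractured sandstone): t_2 = 13.5 × 0.05 / 0.0001403 = 4810 d
  layer 3 (clay): t_3 = 13.6 × 0.08 / 0.0001403 = 7753 d
  layer 4 (coarse sand): t_4 = 10.3 × 0.29 / 0.0001403 = 21286 d
Total t = Σ t_i = 37741 days = 103.3 years.

103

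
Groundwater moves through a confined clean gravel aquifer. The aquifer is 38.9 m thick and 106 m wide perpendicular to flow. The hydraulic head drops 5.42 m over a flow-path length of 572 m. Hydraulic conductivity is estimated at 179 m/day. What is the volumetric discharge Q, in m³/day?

6990

Cross-sectional area A = 106 × 38.9 = 4123 m².
Hydraulic gradient i = Δh / L = 5.42 / 572 = 0.009476.
Darcy's law: Q = K · A · i = 179.0 × 4123 × 0.009476 = 6994 m³/day.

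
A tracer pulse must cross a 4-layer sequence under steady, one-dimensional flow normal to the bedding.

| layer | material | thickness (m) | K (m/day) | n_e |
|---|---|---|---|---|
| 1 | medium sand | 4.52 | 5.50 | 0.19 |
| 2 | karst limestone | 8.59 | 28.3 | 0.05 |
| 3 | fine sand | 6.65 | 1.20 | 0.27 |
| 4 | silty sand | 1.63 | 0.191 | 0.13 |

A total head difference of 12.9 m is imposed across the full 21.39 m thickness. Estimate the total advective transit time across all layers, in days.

3.88

With flow normal to the layers, continuity requires the same specific discharge q through every layer.
Σ(b_i/K_i) = 4.52/5.50 + 8.59/28.3 + 6.65/1.20 + 1.63/0.191 = 15.20 d.
q = Δh / Σ(b_i/K_i) = 12.9 / 15.20 = 0.8486 m/day.
In each layer the seepage velocity is v_i = q/n_i, so the layer transit time is t_i = b_i·n_i / q:
  layer 1 (medium sand): t_1 = 4.52 × 0.19 / 0.8486 = 1.012 d
  layer 2 (karst limestone): t_2 = 8.59 × 0.05 / 0.8486 = 0.5061 d
  layer 3 (fine sand): t_3 = 6.65 × 0.27 / 0.8486 = 2.116 d
  layer 4 (silty sand): t_4 = 1.63 × 0.13 / 0.8486 = 0.2497 d
Total t = Σ t_i = 3.884 days.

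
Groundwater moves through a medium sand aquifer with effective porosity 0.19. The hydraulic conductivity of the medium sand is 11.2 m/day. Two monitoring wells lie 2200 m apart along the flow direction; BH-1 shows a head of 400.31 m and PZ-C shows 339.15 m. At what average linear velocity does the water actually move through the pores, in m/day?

Hydraulic gradient i = (400.31 − 339.15) / 2200 = 61.16 / 2200 = 0.02780.
Darcy flux q = K · i = 11.20 × 0.02780 = 0.3114 m/day.
Seepage velocity v = q / n_e = 0.3114 / 0.19 = 1.639 m/day.

1.64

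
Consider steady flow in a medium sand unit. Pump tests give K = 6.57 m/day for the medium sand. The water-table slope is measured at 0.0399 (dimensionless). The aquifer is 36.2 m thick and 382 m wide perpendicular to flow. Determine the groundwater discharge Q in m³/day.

Cross-sectional area A = 382 × 36.2 = 13828 m².
Hydraulic gradient i = 0.0399.
Darcy's law: Q = K · A · i = 6.570 × 13828 × 0.03990 = 3625 m³/day.

3630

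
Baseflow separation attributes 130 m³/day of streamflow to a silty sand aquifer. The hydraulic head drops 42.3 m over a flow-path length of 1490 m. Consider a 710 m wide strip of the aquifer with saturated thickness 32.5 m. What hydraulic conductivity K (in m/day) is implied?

0.198

Cross-sectional area A = 710 × 32.5 = 23075 m².
Hydraulic gradient i = Δh / L = 42.3 / 1490 = 0.02839.
From Q = K·A·i, K = Q / (A·i) = 130 / (23075 × 0.02839) = 0.1984 m/day.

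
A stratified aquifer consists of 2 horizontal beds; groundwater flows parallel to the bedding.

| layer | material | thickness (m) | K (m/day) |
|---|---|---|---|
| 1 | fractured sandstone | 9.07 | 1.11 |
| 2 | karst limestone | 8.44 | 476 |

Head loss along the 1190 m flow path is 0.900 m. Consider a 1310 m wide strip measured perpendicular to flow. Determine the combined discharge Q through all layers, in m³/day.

3990

Flow is parallel to layering, so each bed carries its own Darcy discharge and the transmissivities add.
Σ(K_i·b_i) = 1.11×9.07 + 476×8.44 = 4028 m²/day.
Hydraulic gradient i = Δh / L = 0.900 / 1190 = 0.0007563.
Q = Σ(K_i·b_i) · W · i = 4028 × 1310 × 0.0007563 = 3990 m³/day.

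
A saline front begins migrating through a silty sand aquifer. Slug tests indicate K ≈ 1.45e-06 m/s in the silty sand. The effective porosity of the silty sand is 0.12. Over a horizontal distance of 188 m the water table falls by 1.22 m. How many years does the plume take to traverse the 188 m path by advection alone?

Convert K: 1.45e-06 m/s × 86400 = 0.1253 m/day.
Hydraulic gradient i = Δh / L = 1.22 / 188 = 0.006489.
Darcy flux q = K · i = 0.1253 × 0.006489 = 0.0008130 m/day.
Seepage velocity v = q / n_e = 0.0008130 / 0.12 = 0.006775 m/day.
Travel time t = L / v = 188 / 0.006775 = 27750 days = 75.97 years.

76.0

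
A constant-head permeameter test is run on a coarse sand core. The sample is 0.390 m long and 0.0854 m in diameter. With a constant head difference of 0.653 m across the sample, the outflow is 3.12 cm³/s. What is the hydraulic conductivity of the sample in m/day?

Cross-sectional area A = π·(d/2)² = π × (0.0854/2)² = 0.005728 m².
Convert discharge: 3.12 cm³/s = 3.120e-06 m³/s.
Darcy's law rearranged: K = Q·L / (A·Δh) = 3.120e-06 × 0.390 / (0.005728 × 0.653) = 0.0003253 m/s = 28.11 m/day.

28.1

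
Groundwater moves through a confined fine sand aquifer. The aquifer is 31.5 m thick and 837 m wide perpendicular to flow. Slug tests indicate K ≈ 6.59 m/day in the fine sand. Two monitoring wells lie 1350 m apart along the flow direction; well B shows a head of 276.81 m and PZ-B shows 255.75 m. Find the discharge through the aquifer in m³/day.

Cross-sectional area A = 837 × 31.5 = 26366 m².
Hydraulic gradient i = (276.81 − 255.75) / 1350 = 21.06 / 1350 = 0.01560.
Darcy's law: Q = K · A · i = 6.590 × 26366 × 0.01560 = 2710 m³/day.

2710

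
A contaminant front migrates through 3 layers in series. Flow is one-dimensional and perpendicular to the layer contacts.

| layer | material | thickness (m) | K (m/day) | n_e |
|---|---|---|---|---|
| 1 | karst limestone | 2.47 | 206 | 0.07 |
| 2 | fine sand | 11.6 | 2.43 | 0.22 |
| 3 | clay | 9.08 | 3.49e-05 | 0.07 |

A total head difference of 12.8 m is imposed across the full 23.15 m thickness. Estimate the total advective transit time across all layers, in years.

With flow normal to the layers, continuity requires the same specific discharge q through every layer.
Σ(b_i/K_i) = 2.47/206 + 11.6/2.43 + 9.08/3.49e-05 = 2.602e+05 d.
q = Δh / Σ(b_i/K_i) = 12.8 / 2.602e+05 = 4.920e-05 m/day.
In each layer the seepage velocity is v_i = q/n_i, so the layer transit time is t_i = b_i·n_i / q:
  layer 1 (karst limestone): t_1 = 2.47 × 0.07 / 4.920e-05 = 3514 d
  layer 2 (fine sand): t_2 = 11.6 × 0.22 / 4.920e-05 = 51873 d
  layer 3 (clay): t_3 = 9.08 × 0.07 / 4.920e-05 = 12919 d
Total t = Σ t_i = 68307 days = 187.0 years.

187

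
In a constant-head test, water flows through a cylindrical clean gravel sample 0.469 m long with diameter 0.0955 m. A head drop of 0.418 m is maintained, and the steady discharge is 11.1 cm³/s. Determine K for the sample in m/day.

150

Cross-sectional area A = π·(d/2)² = π × (0.0955/2)² = 0.007163 m².
Convert discharge: 11.1 cm³/s = 1.110e-05 m³/s.
Darcy's law rearranged: K = Q·L / (A·Δh) = 1.110e-05 × 0.469 / (0.007163 × 0.418) = 0.001739 m/s = 150.2 m/day.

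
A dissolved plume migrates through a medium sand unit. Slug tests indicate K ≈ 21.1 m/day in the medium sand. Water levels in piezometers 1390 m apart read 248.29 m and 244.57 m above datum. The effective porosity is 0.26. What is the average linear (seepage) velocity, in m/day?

0.217

Hydraulic gradient i = (248.29 − 244.57) / 1390 = 3.72 / 1390 = 0.002676.
Darcy flux q = K · i = 21.10 × 0.002676 = 0.05647 m/day.
Seepage velocity v = q / n_e = 0.05647 / 0.26 = 0.2172 m/day.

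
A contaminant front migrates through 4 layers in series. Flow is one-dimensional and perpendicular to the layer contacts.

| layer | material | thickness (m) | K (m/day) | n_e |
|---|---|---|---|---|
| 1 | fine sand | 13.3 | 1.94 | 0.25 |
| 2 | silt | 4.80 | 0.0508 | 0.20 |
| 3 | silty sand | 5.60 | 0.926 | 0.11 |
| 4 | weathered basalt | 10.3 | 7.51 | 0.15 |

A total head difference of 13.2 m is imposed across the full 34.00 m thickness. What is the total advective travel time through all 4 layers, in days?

53.1

With flow normal to the layers, continuity requires the same specific discharge q through every layer.
Σ(b_i/K_i) = 13.3/1.94 + 4.80/0.0508 + 5.60/0.926 + 10.3/7.51 = 108.8 d.
q = Δh / Σ(b_i/K_i) = 13.2 / 108.8 = 0.1214 m/day.
In each layer the seepage velocity is v_i = q/n_i, so the layer transit time is t_i = b_i·n_i / q:
  layer 1 (fine sand): t_1 = 13.3 × 0.25 / 0.1214 = 27.40 d
  layer 2 (silt): t_2 = 4.80 × 0.20 / 0.1214 = 7.910 d
  layer 3 (silty sand): t_3 = 5.60 × 0.11 / 0.1214 = 5.076 d
  layer 4 (weathered basalt): t_4 = 10.3 × 0.15 / 0.1214 = 12.73 d
Total t = Σ t_i = 53.11 days.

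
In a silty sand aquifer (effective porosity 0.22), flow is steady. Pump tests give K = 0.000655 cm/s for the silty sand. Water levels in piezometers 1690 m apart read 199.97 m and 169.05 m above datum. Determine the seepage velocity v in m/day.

Convert K: 0.000655 cm/s × 864 = 0.5659 m/day.
Hydraulic gradient i = (199.97 − 169.05) / 1690 = 30.92 / 1690 = 0.01830.
Darcy flux q = K · i = 0.5659 × 0.01830 = 0.01035 m/day.
Seepage velocity v = q / n_e = 0.01035 / 0.22 = 0.04706 m/day.

0.0471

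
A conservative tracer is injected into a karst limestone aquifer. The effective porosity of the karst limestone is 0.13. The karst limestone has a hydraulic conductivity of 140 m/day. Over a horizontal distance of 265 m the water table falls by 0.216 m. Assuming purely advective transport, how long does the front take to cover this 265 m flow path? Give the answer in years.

Hydraulic gradient i = Δh / L = 0.216 / 265 = 0.0008151.
Darcy flux q = K · i = 140.0 × 0.0008151 = 0.1141 m/day.
Seepage velocity v = q / n_e = 0.1141 / 0.13 = 0.8778 m/day.
Travel time t = L / v = 265 / 0.8778 = 301.9 days = 0.8265 years.

0.827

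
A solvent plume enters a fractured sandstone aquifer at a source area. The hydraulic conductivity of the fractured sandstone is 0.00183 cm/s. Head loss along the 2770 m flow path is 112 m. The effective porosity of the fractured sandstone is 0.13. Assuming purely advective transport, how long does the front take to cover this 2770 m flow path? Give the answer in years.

Convert K: 0.00183 cm/s × 864 = 1.581 m/day.
Hydraulic gradient i = Δh / L = 112 / 2770 = 0.04043.
Darcy flux q = K · i = 1.581 × 0.04043 = 0.06393 m/day.
Seepage velocity v = q / n_e = 0.06393 / 0.13 = 0.4918 m/day.
Travel time t = L / v = 2770 / 0.4918 = 5633 days = 15.42 years.

15.4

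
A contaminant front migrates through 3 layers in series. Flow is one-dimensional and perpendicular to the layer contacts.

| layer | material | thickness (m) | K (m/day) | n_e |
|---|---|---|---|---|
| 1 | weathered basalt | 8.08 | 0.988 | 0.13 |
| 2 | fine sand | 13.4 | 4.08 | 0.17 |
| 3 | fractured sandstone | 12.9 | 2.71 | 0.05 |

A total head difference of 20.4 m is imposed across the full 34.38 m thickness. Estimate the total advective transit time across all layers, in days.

3.16

With flow normal to the layers, continuity requires the same specific discharge q through every layer.
Σ(b_i/K_i) = 8.08/0.988 + 13.4/4.08 + 12.9/2.71 = 16.22 d.
q = Δh / Σ(b_i/K_i) = 20.4 / 16.22 = 1.258 m/day.
In each layer the seepage velocity is v_i = q/n_i, so the layer transit time is t_i = b_i·n_i / q:
  layer 1 (weathered basalt): t_1 = 8.08 × 0.13 / 1.258 = 0.8353 d
  layer 2 (fine sand): t_2 = 13.4 × 0.17 / 1.258 = 1.812 d
  layer 3 (fractured sandstone): t_3 = 12.9 × 0.05 / 1.258 = 0.5129 d
Total t = Σ t_i = 3.160 days.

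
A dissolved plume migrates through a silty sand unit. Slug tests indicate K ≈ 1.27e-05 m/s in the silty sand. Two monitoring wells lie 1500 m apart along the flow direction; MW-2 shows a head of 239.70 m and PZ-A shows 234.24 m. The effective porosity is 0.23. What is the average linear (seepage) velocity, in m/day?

Convert K: 1.27e-05 m/s × 86400 = 1.097 m/day.
Hydraulic gradient i = (239.70 − 234.24) / 1500 = 5.46 / 1500 = 0.003640.
Darcy flux q = K · i = 1.097 × 0.003640 = 0.003994 m/day.
Seepage velocity v = q / n_e = 0.003994 / 0.23 = 0.01737 m/day.

0.0174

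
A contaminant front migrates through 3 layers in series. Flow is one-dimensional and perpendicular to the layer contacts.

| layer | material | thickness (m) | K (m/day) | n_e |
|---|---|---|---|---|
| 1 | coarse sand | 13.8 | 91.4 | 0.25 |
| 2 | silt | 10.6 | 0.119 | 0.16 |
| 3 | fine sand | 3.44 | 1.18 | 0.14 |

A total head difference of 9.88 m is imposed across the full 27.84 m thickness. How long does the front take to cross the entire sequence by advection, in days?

52.5

With flow normal to the layers, continuity requires the same specific discharge q through every layer.
Σ(b_i/K_i) = 13.8/91.4 + 10.6/0.119 + 3.44/1.18 = 92.14 d.
q = Δh / Σ(b_i/K_i) = 9.88 / 92.14 = 0.1072 m/day.
In each layer the seepage velocity is v_i = q/n_i, so the layer transit time is t_i = b_i·n_i / q:
  layer 1 (coarse sand): t_1 = 13.8 × 0.25 / 0.1072 = 32.18 d
  layer 2 (silt): t_2 = 10.6 × 0.16 / 0.1072 = 15.82 d
  layer 3 (fine sand): t_3 = 3.44 × 0.14 / 0.1072 = 4.491 d
Total t = Σ t_i = 52.48 days.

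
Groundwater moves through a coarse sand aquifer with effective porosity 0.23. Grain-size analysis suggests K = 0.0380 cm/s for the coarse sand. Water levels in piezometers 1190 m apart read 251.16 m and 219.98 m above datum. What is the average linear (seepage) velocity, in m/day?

Convert K: 0.0380 cm/s × 864 = 32.83 m/day.
Hydraulic gradient i = (251.16 − 219.98) / 1190 = 31.18 / 1190 = 0.02620.
Darcy flux q = K · i = 32.83 × 0.02620 = 0.8603 m/day.
Seepage velocity v = q / n_e = 0.8603 / 0.23 = 3.740 m/day.

3.74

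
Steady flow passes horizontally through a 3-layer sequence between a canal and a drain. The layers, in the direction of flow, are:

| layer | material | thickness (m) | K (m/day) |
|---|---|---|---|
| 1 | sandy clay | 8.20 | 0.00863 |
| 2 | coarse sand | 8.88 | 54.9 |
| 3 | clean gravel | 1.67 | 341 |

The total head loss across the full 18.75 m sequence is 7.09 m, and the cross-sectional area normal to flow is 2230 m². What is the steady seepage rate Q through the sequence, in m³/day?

16.6

Flow is perpendicular to layering, so the layers act in series and the equivalent K is the thickness-weighted harmonic mean.
Total thickness L = 8.20 + 8.88 + 1.67 = 18.75 m.
Σ(b_i/K_i) = 8.20/0.00863 + 8.88/54.9 + 1.67/341 = 950.3 d.
K_eq = L / Σ(b_i/K_i) = 18.75 / 950.3 = 0.01973 m/day.
Q = K_eq · A · (Δh/L) = 0.01973 × 2230 × (7.09/18.75) = 16.64 m³/day.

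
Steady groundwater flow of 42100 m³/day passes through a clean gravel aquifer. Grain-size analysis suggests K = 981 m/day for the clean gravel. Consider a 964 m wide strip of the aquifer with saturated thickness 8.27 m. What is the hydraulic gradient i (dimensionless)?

0.00538

Cross-sectional area A = 964 × 8.27 = 7972 m².
From Q = K·A·i, i = Q / (K·A) = 42100 / (981.0 × 7972) = 0.005383.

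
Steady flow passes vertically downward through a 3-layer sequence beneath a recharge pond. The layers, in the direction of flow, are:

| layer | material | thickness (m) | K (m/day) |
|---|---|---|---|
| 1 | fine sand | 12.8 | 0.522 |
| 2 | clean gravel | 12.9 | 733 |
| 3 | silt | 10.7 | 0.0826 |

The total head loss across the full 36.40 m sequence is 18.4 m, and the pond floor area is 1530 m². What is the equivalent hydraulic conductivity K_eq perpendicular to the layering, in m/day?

Flow is perpendicular to layering, so the layers act in series and the equivalent K is the thickness-weighted harmonic mean.
Total thickness L = 12.8 + 12.9 + 10.7 = 36.40 m.
Σ(b_i/K_i) = 12.8/0.522 + 12.9/733 + 10.7/0.0826 = 154.1 d.
K_eq = L / Σ(b_i/K_i) = 36.40 / 154.1 = 0.2362 m/day.

0.236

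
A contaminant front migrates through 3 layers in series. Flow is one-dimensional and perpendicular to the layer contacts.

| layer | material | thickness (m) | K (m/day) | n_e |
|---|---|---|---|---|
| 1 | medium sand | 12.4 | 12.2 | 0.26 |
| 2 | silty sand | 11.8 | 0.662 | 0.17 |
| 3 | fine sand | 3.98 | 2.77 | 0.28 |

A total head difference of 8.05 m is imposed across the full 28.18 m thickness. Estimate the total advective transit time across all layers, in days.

With flow normal to the layers, continuity requires the same specific discharge q through every layer.
Σ(b_i/K_i) = 12.4/12.2 + 11.8/0.662 + 3.98/2.77 = 20.28 d.
q = Δh / Σ(b_i/K_i) = 8.05 / 20.28 = 0.3970 m/day.
In each layer the seepage velocity is v_i = q/n_i, so the layer transit time is t_i = b_i·n_i / q:
  layer 1 (medium sand): t_1 = 12.4 × 0.26 / 0.3970 = 8.121 d
  layer 2 (silty sand): t_2 = 11.8 × 0.17 / 0.3970 = 5.053 d
  layer 3 (fine sand): t_3 = 3.98 × 0.28 / 0.3970 = 2.807 d
Total t = Σ t_i = 15.98 days.

16.0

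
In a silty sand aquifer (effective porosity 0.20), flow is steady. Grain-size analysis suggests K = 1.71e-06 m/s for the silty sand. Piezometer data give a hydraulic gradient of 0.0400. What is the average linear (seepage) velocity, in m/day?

Convert K: 1.71e-06 m/s × 86400 = 0.1477 m/day.
Hydraulic gradient i = 0.0400.
Darcy flux q = K · i = 0.1477 × 0.04000 = 0.005910 m/day.
Seepage velocity v = q / n_e = 0.005910 / 0.20 = 0.02955 m/day.

0.0295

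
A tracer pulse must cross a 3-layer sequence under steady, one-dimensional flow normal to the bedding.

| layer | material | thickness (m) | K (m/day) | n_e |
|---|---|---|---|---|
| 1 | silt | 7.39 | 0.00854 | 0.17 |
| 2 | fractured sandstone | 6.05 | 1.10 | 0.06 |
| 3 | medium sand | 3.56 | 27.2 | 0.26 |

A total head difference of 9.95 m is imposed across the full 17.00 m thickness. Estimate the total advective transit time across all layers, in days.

223

With flow normal to the layers, continuity requires the same specific discharge q through every layer.
Σ(b_i/K_i) = 7.39/0.00854 + 6.05/1.10 + 3.56/27.2 = 871.0 d.
q = Δh / Σ(b_i/K_i) = 9.95 / 871.0 = 0.01142 m/day.
In each layer the seepage velocity is v_i = q/n_i, so the layer transit time is t_i = b_i·n_i / q:
  layer 1 (silt): t_1 = 7.39 × 0.17 / 0.01142 = 110.0 d
  layer 2 (fractured sandstone): t_2 = 6.05 × 0.06 / 0.01142 = 31.78 d
  layer 3 (medium sand): t_3 = 3.56 × 0.26 / 0.01142 = 81.02 d
Total t = Σ t_i = 222.8 days.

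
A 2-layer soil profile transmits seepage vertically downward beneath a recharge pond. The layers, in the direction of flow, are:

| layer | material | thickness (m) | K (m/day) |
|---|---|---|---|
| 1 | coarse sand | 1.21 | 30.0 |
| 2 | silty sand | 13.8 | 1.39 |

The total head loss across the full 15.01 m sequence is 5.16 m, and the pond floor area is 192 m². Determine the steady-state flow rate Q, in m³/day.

Flow is perpendicular to layering, so the layers act in series and the equivalent K is the thickness-weighted harmonic mean.
Total thickness L = 1.21 + 13.8 = 15.01 m.
Σ(b_i/K_i) = 1.21/30.0 + 13.8/1.39 = 9.968 d.
K_eq = L / Σ(b_i/K_i) = 15.01 / 9.968 = 1.506 m/day.
Q = K_eq · A · (Δh/L) = 1.506 × 192 × (5.16/15.01) = 99.39 m³/day.

99.4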